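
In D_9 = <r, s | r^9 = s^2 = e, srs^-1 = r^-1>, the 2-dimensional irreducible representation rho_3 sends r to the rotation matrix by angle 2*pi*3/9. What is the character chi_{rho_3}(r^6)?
chi_{rho_3}(r^6) = 2*cos(2*pi*3*6/9) = 2

Explanation: rho_3(r^6) is rotation by angle 2*pi*3*6/9, whose trace is 2*cos(2*pi*3*6/9) = 2.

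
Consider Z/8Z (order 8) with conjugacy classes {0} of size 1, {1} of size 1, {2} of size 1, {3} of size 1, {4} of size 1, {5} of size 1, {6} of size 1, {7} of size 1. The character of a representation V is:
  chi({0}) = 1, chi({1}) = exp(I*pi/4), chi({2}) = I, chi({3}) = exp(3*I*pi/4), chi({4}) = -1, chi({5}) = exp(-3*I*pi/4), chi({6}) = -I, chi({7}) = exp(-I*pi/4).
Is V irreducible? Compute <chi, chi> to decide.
Irreducible: <chi, chi> = 1.

Argument: <chi, chi> = (1/|G|) sum_C |C| * |chi(C)|^2 = (1/8)[1*|1|^2 + 1*|exp(I*pi/4)|^2 + 1*|I|^2 + 1*|exp(3*I*pi/4)|^2 + 1*|-1|^2 + 1*|exp(-3*I*pi/4)|^2 + 1*|-I|^2 + 1*|exp(-I*pi/4)|^2]
  = (1/8)[(1) + (1) + (1) + (1) + (1) + (1) + (1) + (1)] = 8/8 = 1.
(Exp terms are combined using exp(i*s)*conj(exp(i*t)) = exp(i*(s-t)), and sums of them are collapsed using the identity that for every m > 1 the m distinct m-th roots of unity sum to 0, e.g. 1 + exp(2*I*pi/3) + exp(-2*I*pi/3) = 0.)
A character is irreducible iff <chi, chi> = 1, so this representation is irreducible.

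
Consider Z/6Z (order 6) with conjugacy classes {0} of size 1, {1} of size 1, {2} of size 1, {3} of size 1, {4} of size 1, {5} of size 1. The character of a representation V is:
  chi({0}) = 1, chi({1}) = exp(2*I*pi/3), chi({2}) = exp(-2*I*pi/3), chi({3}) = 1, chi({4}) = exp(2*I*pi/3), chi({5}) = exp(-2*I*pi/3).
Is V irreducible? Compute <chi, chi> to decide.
Irreducible: <chi, chi> = 1.

Reasoning: <chi, chi> = (1/|G|) sum_C |C| * |chi(C)|^2 = (1/6)[1*|1|^2 + 1*|exp(2*I*pi/3)|^2 + 1*|exp(-2*I*pi/3)|^2 + 1*|1|^2 + 1*|exp(2*I*pi/3)|^2 + 1*|exp(-2*I*pi/3)|^2]
  = (1/6)[(1) + (1) + (1) + (1) + (1) + (1)] = 6/6 = 1.
(Exp terms are combined using exp(i*s)*conj(exp(i*t)) = exp(i*(s-t)), and sums of them are collapsed using the identity that for every m > 1 the m distinct m-th roots of unity sum to 0, e.g. 1 + exp(2*I*pi/3) + exp(-2*I*pi/3) = 0.)
A character is irreducible iff <chi, chi> = 1, so this representation is irreducible.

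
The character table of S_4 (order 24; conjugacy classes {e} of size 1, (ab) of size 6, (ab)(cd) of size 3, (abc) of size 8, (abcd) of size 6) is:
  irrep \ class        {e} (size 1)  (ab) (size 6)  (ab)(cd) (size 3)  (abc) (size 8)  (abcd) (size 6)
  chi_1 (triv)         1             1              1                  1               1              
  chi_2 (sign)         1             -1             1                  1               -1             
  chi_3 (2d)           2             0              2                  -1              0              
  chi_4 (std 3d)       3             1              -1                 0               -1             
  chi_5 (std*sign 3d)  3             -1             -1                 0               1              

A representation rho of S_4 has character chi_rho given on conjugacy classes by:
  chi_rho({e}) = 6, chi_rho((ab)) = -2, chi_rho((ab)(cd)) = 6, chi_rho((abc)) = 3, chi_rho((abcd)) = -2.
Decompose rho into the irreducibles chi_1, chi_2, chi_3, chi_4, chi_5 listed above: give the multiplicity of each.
Multiplicities: chi_1: 1, chi_2: 3, chi_3: 1, chi_4: 0, chi_5: 0.

Justification: Use <chi_rho, chi> = (1/|G|) sum_C |C| * chi_rho(C) * conj(chi(C)) with |G| = 24 for each irreducible chi in the table:
  <chi_rho, chi_1> = (1/24)[1*(6)*conj(1) + 6*(-2)*conj(1) + 3*(6)*conj(1) + 8*(3)*conj(1) + 6*(-2)*conj(1)]
      = (1/24)[(6) + (-12) + (18) + (24) + (-12)] = 24/24 = 1
  <chi_rho, chi_2> = (1/24)[1*(6)*conj(1) + 6*(-2)*conj(-1) + 3*(6)*conj(1) + 8*(3)*conj(1) + 6*(-2)*conj(-1)]
      = (1/24)[(6) + (12) + (18) + (24) + (12)] = 72/24 = 3
  <chi_rho, chi_3> = (1/24)[1*(6)*conj(2) + 6*(-2)*conj(0) + 3*(6)*conj(2) + 8*(3)*conj(-1) + 6*(-2)*conj(0)]
      = (1/24)[(12) + (0) + (36) + (-24) + (0)] = 24/24 = 1
  <chi_rho, chi_4> = (1/24)[1*(6)*conj(3) + 6*(-2)*conj(1) + 3*(6)*conj(-1) + 8*(3)*conj(0) + 6*(-2)*conj(-1)]
      = (1/24)[(18) + (-12) + (-18) + (0) + (12)] = 0/24 = 0
  <chi_rho, chi_5> = (1/24)[1*(6)*conj(3) + 6*(-2)*conj(-1) + 3*(6)*conj(-1) + 8*(3)*conj(0) + 6*(-2)*conj(1)]
      = (1/24)[(18) + (12) + (-18) + (0) + (-12)] = 0/24 = 0
Dimension check: dim(rho) = sum (mult * dim) = 1*1 + 3*1 + 1*2 + 0*3 + 0*3 = 6 = chi_rho(e) = 6.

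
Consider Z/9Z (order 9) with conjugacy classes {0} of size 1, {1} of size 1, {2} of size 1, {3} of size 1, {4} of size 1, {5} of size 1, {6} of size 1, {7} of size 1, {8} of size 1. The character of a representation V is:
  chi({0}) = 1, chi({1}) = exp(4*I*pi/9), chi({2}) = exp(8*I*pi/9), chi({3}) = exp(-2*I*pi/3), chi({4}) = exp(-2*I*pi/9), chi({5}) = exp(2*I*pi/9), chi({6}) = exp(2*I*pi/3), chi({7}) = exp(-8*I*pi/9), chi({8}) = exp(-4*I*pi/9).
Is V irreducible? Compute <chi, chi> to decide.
Irreducible: <chi, chi> = 1.

Solution. <chi, chi> = (1/|G|) sum_C |C| * |chi(C)|^2 = (1/9)[1*|1|^2 + 1*|exp(4*I*pi/9)|^2 + 1*|exp(8*I*pi/9)|^2 + 1*|exp(-2*I*pi/3)|^2 + 1*|exp(-2*I*pi/9)|^2 + 1*|exp(2*I*pi/9)|^2 + 1*|exp(2*I*pi/3)|^2 + 1*|exp(-8*I*pi/9)|^2 + 1*|exp(-4*I*pi/9)|^2]
  = (1/9)[(1) + (1) + (1) + (1) + (1) + (1) + (1) + (1) + (1)] = 9/9 = 1.
(Exp terms are combined using exp(i*s)*conj(exp(i*t)) = exp(i*(s-t)), and sums of them are collapsed using the identity that for every m > 1 the m distinct m-th roots of unity sum to 0, e.g. 1 + exp(2*I*pi/3) + exp(-2*I*pi/3) = 0.)
A character is irreducible iff <chi, chi> = 1, so this representation is irreducible.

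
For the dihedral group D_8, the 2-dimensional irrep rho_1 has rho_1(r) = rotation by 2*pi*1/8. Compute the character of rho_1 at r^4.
chi_{rho_1}(r^4) = 2*cos(2*pi*1*4/8) = -2

rho_1(r^4) is rotation by angle 2*pi*1*4/8, whose trace is 2*cos(2*pi*1*4/8) = -2.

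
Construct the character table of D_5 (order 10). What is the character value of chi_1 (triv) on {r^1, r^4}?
Conjugacy classes: {e} of size 1, {r^1, r^4} of size 2, {r^2, r^3} of size 2, {s, sr, ..., sr^4} of size 5.
Character table:
  irrep \ class              {e} (size 1)  {r^1, r^4} (size 2)  {r^2, r^3} (size 2)  {s, sr, ..., sr^4} (size 5)
  chi_1 (triv)               1             1                    1                    1                          
  chi_2 (sign: r->1, s->-1)  1             1                    1                    -1                         
  chi_3 (2d, j=1)            2             -1/2 + sqrt(5)/2     -sqrt(5)/2 - 1/2     0                          
  chi_4 (2d, j=2)            2             -sqrt(5)/2 - 1/2     -1/2 + sqrt(5)/2     0                          

Spot check: chi_1 (triv) on {r^1, r^4} = 1.

Why: D_5 has order 2*5 = 10 with 4 conjugacy classes, hence 4 irreducibles. Sum of squared dims 1 + 1 + 4 + 4 = 10 = |G|. Linear characters come from the abelianisation; the 2-dimensional irreps have character r^k -> 2*cos(2*pi*j*k/5), reflections -> 0.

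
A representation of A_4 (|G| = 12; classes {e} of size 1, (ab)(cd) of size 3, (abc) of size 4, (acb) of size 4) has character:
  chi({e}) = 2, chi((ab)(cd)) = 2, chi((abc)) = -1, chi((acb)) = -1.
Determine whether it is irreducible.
Not irreducible (reducible): <chi, chi> = 2 > 1.

Justification: <chi, chi> = (1/|G|) sum_C |C| * |chi(C)|^2 = (1/12)[1*|2|^2 + 3*|2|^2 + 4*|-1|^2 + 4*|-1|^2]
  = (1/12)[(4) + (12) + (4) + (4)] = 24/12 = 2.
(Exp terms are combined using exp(i*s)*conj(exp(i*t)) = exp(i*(s-t)), and sums of them are collapsed using the identity that for every m > 1 the m distinct m-th roots of unity sum to 0, e.g. 1 + exp(2*I*pi/3) + exp(-2*I*pi/3) = 0.)
A character is irreducible iff <chi, chi> = 1, so this representation is reducible.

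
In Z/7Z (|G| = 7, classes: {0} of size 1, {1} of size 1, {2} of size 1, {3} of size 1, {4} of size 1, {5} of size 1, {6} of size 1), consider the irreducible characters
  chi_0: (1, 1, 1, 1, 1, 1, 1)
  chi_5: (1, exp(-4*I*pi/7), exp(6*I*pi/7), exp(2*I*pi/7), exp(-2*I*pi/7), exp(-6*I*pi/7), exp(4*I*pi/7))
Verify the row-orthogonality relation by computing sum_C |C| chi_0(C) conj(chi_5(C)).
Sum = 0; so <chi_0, chi_5> = 0 (distinct irreducibles are orthogonal).

Proof sketch: Compute term by term over conjugacy classes (|C| * chi_0(C) * conj(chi_5(C))):
  1*(1)*conj(1) + 1*(1)*conj(exp(-4*I*pi/7)) + 1*(1)*conj(exp(6*I*pi/7)) + 1*(1)*conj(exp(2*I*pi/7)) + 1*(1)*conj(exp(-2*I*pi/7)) + 1*(1)*conj(exp(-6*I*pi/7)) + 1*(1)*conj(exp(4*I*pi/7))
  = (1) + (exp(4*I*pi/7)) + (exp(-6*I*pi/7)) + (exp(-2*I*pi/7)) + (exp(2*I*pi/7)) + (exp(6*I*pi/7)) + (exp(-4*I*pi/7))
  = 0.
(Exp terms are combined using exp(i*s)*conj(exp(i*t)) = exp(i*(s-t)), and sums of them are collapsed using the identity that for every m > 1 the m distinct m-th roots of unity sum to 0, e.g. 1 + exp(2*I*pi/3) + exp(-2*I*pi/3) = 0.)
Dividing by |G| = 7 gives 0/7 = 0, matching the row-orthogonality relation <chi_0, chi_5> = [chi_0 = chi_5].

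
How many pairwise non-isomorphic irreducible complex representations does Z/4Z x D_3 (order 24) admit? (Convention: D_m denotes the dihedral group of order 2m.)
12

Proof sketch: The number of irreducible complex representations of a finite group equals its number of conjugacy classes. For a direct product, #classes(G x H) = #classes(G) * #classes(H). Z/4Z has 4 classes (abelian), D_3 has 3 classes, so 4 * 3 = 12, so Z/4Z x D_3 (order 24) has exactly 12 irreducible complex representations.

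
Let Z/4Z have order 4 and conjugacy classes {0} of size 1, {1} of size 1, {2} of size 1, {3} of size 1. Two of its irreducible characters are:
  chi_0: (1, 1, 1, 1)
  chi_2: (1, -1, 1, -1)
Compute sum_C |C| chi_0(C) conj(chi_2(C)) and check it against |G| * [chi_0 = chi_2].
Sum = 0; so <chi_0, chi_2> = 0 (distinct irreducibles are orthogonal).

Derivation: Compute term by term over conjugacy classes (|C| * chi_0(C) * conj(chi_2(C))):
  1*(1)*conj(1) + 1*(1)*conj(-1) + 1*(1)*conj(1) + 1*(1)*conj(-1)
  = (1) + (-1) + (1) + (-1)
  = 0.
(Exp terms are combined using exp(i*s)*conj(exp(i*t)) = exp(i*(s-t)), and sums of them are collapsed using the identity that for every m > 1 the m distinct m-th roots of unity sum to 0, e.g. 1 + exp(2*I*pi/3) + exp(-2*I*pi/3) = 0.)
Dividing by |G| = 4 gives 0/4 = 0, matching the row-orthogonality relation <chi_0, chi_2> = [chi_0 = chi_2].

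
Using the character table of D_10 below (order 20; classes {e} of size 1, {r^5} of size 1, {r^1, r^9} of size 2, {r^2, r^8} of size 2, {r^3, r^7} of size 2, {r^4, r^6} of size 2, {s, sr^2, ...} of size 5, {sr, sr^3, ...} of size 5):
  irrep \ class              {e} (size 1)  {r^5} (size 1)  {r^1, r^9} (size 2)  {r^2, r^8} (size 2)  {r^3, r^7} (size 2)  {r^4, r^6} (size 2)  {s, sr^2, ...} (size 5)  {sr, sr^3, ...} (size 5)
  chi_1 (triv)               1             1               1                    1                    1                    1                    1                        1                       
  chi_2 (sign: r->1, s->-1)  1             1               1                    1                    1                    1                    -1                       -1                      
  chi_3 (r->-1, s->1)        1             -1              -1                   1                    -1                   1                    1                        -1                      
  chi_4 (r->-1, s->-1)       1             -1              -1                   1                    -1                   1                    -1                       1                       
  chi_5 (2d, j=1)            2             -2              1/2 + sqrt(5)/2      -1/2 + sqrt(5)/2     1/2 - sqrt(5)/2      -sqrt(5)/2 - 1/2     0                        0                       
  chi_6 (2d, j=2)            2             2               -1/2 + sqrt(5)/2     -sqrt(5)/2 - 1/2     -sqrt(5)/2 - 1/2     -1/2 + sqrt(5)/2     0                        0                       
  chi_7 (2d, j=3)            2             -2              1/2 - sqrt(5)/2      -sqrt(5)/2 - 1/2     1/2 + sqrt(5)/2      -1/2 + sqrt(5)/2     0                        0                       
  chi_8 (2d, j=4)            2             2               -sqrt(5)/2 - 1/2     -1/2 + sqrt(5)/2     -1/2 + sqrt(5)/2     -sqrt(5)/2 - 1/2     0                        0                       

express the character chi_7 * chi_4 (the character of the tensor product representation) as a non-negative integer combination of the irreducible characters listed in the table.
chi_7 tensor chi_4 = chi_6 (all other irreducibles have multiplicity 0).

Solution. The character of a tensor product is the pointwise product (chi_7 * chi_4)(C) = chi_7(C) * chi_4(C):
  {e}: (2)*(1), {r^5}: (-2)*(-1), {r^1, r^9}: (1/2 - sqrt(5)/2)*(-1), {r^2, r^8}: (-sqrt(5)/2 - 1/2)*(1), {r^3, r^7}: (1/2 + sqrt(5)/2)*(-1), {r^4, r^6}: (-1/2 + sqrt(5)/2)*(1), {s, sr^2, ...}: (0)*(-1), {sr, sr^3, ...}: (0)*(1)
so (chi_7 * chi_4) takes values
  {e} -> 2, {r^5} -> 2, {r^1, r^9} -> -1/2 + sqrt(5)/2, {r^2, r^8} -> -sqrt(5)/2 - 1/2, {r^3, r^7} -> -sqrt(5)/2 - 1/2, {r^4, r^6} -> -1/2 + sqrt(5)/2, {s, sr^2, ...} -> 0, {sr, sr^3, ...} -> 0.
Now take the inner product of this character with each irreducible chi from the table, <chi_7*chi_4, chi> = (1/20) sum_C |C| (chi_7*chi_4)(C) conj(chi(C)):
  <chi_7*chi_4, chi_1> = (1/20)[1*(2)*conj(1) + 1*(2)*conj(1) + 2*(-1/2 + sqrt(5)/2)*conj(1) + 2*(-sqrt(5)/2 - 1/2)*conj(1) + 2*(-sqrt(5)/2 - 1/2)*conj(1) + 2*(-1/2 + sqrt(5)/2)*conj(1) + 5*(0)*conj(1) + 5*(0)*conj(1)]
      = (1/20)[(2) + (2) + (-1 + sqrt(5)) + (-sqrt(5) - 1) + (-sqrt(5) - 1) + (-1 + sqrt(5)) + (0) + (0)] = 0/20 = 0
  <chi_7*chi_4, chi_2> = (1/20)[1*(2)*conj(1) + 1*(2)*conj(1) + 2*(-1/2 + sqrt(5)/2)*conj(1) + 2*(-sqrt(5)/2 - 1/2)*conj(1) + 2*(-sqrt(5)/2 - 1/2)*conj(1) + 2*(-1/2 + sqrt(5)/2)*conj(1) + 5*(0)*conj(-1) + 5*(0)*conj(-1)]
      = (1/20)[(2) + (2) + (-1 + sqrt(5)) + (-sqrt(5) - 1) + (-sqrt(5) - 1) + (-1 + sqrt(5)) + (0) + (0)] = 0/20 = 0
  <chi_7*chi_4, chi_3> = (1/20)[1*(2)*conj(1) + 1*(2)*conj(-1) + 2*(-1/2 + sqrt(5)/2)*conj(-1) + 2*(-sqrt(5)/2 - 1/2)*conj(1) + 2*(-sqrt(5)/2 - 1/2)*conj(-1) + 2*(-1/2 + sqrt(5)/2)*conj(1) + 5*(0)*conj(1) + 5*(0)*conj(-1)]
      = (1/20)[(2) + (-2) + (1 - sqrt(5)) + (-sqrt(5) - 1) + (1 + sqrt(5)) + (-1 + sqrt(5)) + (0) + (0)] = 0/20 = 0
  <chi_7*chi_4, chi_4> = (1/20)[1*(2)*conj(1) + 1*(2)*conj(-1) + 2*(-1/2 + sqrt(5)/2)*conj(-1) + 2*(-sqrt(5)/2 - 1/2)*conj(1) + 2*(-sqrt(5)/2 - 1/2)*conj(-1) + 2*(-1/2 + sqrt(5)/2)*conj(1) + 5*(0)*conj(-1) + 5*(0)*conj(1)]
      = (1/20)[(2) + (-2) + (1 - sqrt(5)) + (-sqrt(5) - 1) + (1 + sqrt(5)) + (-1 + sqrt(5)) + (0) + (0)] = 0/20 = 0
  <chi_7*chi_4, chi_5> = (1/20)[1*(2)*conj(2) + 1*(2)*conj(-2) + 2*(-1/2 + sqrt(5)/2)*conj(1/2 + sqrt(5)/2) + 2*(-sqrt(5)/2 - 1/2)*conj(-1/2 + sqrt(5)/2) + 2*(-sqrt(5)/2 - 1/2)*conj(1/2 - sqrt(5)/2) + 2*(-1/2 + sqrt(5)/2)*conj(-sqrt(5)/2 - 1/2) + 5*(0)*conj(0) + 5*(0)*conj(0)]
      = (1/20)[(4) + (-4) + (2) + (-2) + (2) + (-2) + (0) + (0)] = 0/20 = 0
  <chi_7*chi_4, chi_6> = (1/20)[1*(2)*conj(2) + 1*(2)*conj(2) + 2*(-1/2 + sqrt(5)/2)*conj(-1/2 + sqrt(5)/2) + 2*(-sqrt(5)/2 - 1/2)*conj(-sqrt(5)/2 - 1/2) + 2*(-sqrt(5)/2 - 1/2)*conj(-sqrt(5)/2 - 1/2) + 2*(-1/2 + sqrt(5)/2)*conj(-1/2 + sqrt(5)/2) + 5*(0)*conj(0) + 5*(0)*conj(0)]
      = (1/20)[(4) + (4) + (3 - sqrt(5)) + (sqrt(5) + 3) + (sqrt(5) + 3) + (3 - sqrt(5)) + (0) + (0)] = 20/20 = 1
  <chi_7*chi_4, chi_7> = (1/20)[1*(2)*conj(2) + 1*(2)*conj(-2) + 2*(-1/2 + sqrt(5)/2)*conj(1/2 - sqrt(5)/2) + 2*(-sqrt(5)/2 - 1/2)*conj(-sqrt(5)/2 - 1/2) + 2*(-sqrt(5)/2 - 1/2)*conj(1/2 + sqrt(5)/2) + 2*(-1/2 + sqrt(5)/2)*conj(-1/2 + sqrt(5)/2) + 5*(0)*conj(0) + 5*(0)*conj(0)]
      = (1/20)[(4) + (-4) + (-3 + sqrt(5)) + (sqrt(5) + 3) + (-3 - sqrt(5)) + (3 - sqrt(5)) + (0) + (0)] = 0/20 = 0
  <chi_7*chi_4, chi_8> = (1/20)[1*(2)*conj(2) + 1*(2)*conj(2) + 2*(-1/2 + sqrt(5)/2)*conj(-sqrt(5)/2 - 1/2) + 2*(-sqrt(5)/2 - 1/2)*conj(-1/2 + sqrt(5)/2) + 2*(-sqrt(5)/2 - 1/2)*conj(-1/2 + sqrt(5)/2) + 2*(-1/2 + sqrt(5)/2)*conj(-sqrt(5)/2 - 1/2) + 5*(0)*conj(0) + 5*(0)*conj(0)]
      = (1/20)[(4) + (4) + (-2) + (-2) + (-2) + (-2) + (0) + (0)] = 0/20 = 0
Hence the multiplicities are chi_6: 1. Dimension check: dim(chi_7)*dim(chi_4) = 2*1 = 2 and sum (mult * dim) = 1*2 = 2.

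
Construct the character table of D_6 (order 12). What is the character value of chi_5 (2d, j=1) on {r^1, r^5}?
Conjugacy classes: {e} of size 1, {r^3} of size 1, {r^1, r^5} of size 2, {r^2, r^4} of size 2, {s, sr^2, ...} of size 3, {sr, sr^3, ...} of size 3.
Character table:
  irrep \ class              {e} (size 1)  {r^3} (size 1)  {r^1, r^5} (size 2)  {r^2, r^4} (size 2)  {s, sr^2, ...} (size 3)  {sr, sr^3, ...} (size 3)
  chi_1 (triv)               1             1               1                    1                    1                        1                       
  chi_2 (sign: r->1, s->-1)  1             1               1                    1                    -1                       -1                      
  chi_3 (r->-1, s->1)        1             -1              -1                   1                    1                        -1                      
  chi_4 (r->-1, s->-1)       1             -1              -1                   1                    -1                       1                       
  chi_5 (2d, j=1)            2             -2              1                    -1                   0                        0                       
  chi_6 (2d, j=2)            2             2               -1                   -1                   0                        0                       

Spot check: chi_5 (2d, j=1) on {r^1, r^5} = 1.

Derivation: D_6 has order 2*6 = 12 with 6 conjugacy classes, hence 6 irreducibles. Sum of squared dims 1 + 1 + 1 + 1 + 4 + 4 = 12 = |G|. Linear characters come from the abelianisation; the 2-dimensional irreps have character r^k -> 2*cos(2*pi*j*k/6), reflections -> 0.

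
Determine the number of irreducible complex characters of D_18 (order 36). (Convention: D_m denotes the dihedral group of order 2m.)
12

Derivation: The number of irreducible complex representations of a finite group equals its number of conjugacy classes. D_18 has 12 conjugacy classes (n/2 + 3 for n even), so D_18 (order 36) has exactly 12 irreducible complex representations.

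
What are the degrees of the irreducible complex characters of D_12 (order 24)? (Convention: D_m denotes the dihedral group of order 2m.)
Dimensions: 1, 1, 1, 1, 2, 2, 2, 2, 2

Justification: There are 9 irreducibles (= number of conjugacy classes). Their dimensions d_i satisfy sum d_i^2 = |G| = 24: 1 + 1 + 1 + 1 + 4 + 4 + 4 + 4 + 4 = 24.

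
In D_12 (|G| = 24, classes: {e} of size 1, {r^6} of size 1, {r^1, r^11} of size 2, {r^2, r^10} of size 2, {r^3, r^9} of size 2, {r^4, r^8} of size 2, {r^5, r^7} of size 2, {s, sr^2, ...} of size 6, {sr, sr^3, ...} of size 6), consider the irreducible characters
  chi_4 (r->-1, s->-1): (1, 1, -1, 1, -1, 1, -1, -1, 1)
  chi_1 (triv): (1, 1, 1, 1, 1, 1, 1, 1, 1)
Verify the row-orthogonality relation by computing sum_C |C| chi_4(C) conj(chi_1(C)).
Sum = 0; so <chi_4, chi_1> = 0 (distinct irreducibles are orthogonal).

Working: Compute term by term over conjugacy classes (|C| * chi_4(C) * conj(chi_1(C))):
  1*(1)*conj(1) + 1*(1)*conj(1) + 2*(-1)*conj(1) + 2*(1)*conj(1) + 2*(-1)*conj(1) + 2*(1)*conj(1) + 2*(-1)*conj(1) + 6*(-1)*conj(1) + 6*(1)*conj(1)
  = (1) + (1) + (-2) + (2) + (-2) + (2) + (-2) + (-6) + (6)
  = 0.
Dividing by |G| = 24 gives 0/24 = 0, matching the row-orthogonality relation <chi_4, chi_1> = [chi_4 = chi_1].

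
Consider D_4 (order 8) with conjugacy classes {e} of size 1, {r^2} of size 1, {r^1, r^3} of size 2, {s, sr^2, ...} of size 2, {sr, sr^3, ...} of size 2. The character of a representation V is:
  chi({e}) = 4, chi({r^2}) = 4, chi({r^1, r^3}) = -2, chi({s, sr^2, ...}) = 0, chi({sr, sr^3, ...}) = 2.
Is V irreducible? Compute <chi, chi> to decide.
Not irreducible (reducible): <chi, chi> = 6 > 1.

<chi, chi> = (1/|G|) sum_C |C| * |chi(C)|^2 = (1/8)[1*|4|^2 + 1*|4|^2 + 2*|-2|^2 + 2*|0|^2 + 2*|2|^2]
  = (1/8)[(16) + (16) + (8) + (0) + (8)] = 48/8 = 6.
A character is irreducible iff <chi, chi> = 1, so this representation is reducible.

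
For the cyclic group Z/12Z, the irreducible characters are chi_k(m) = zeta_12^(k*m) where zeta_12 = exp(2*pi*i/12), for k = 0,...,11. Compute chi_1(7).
chi_1(7) = zeta_12^7 = exp(-5*I*pi/6)

Reasoning: chi_1(7) = zeta_12^(1*7) = zeta_12^7. Since zeta_12^12 = 1, this equals zeta_12^7 = exp(2*pi*i*7/12) = exp(-5*I*pi/6).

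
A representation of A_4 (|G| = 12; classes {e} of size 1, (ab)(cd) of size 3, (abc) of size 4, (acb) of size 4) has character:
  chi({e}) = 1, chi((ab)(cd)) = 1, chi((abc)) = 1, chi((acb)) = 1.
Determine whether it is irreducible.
Irreducible: <chi, chi> = 1.

<chi, chi> = (1/|G|) sum_C |C| * |chi(C)|^2 = (1/12)[1*|1|^2 + 3*|1|^2 + 4*|1|^2 + 4*|1|^2]
  = (1/12)[(1) + (3) + (4) + (4)] = 12/12 = 1.
(Exp terms are combined using exp(i*s)*conj(exp(i*t)) = exp(i*(s-t)), and sums of them are collapsed using the identity that for every m > 1 the m distinct m-th roots of unity sum to 0, e.g. 1 + exp(2*I*pi/3) + exp(-2*I*pi/3) = 0.)
A character is irreducible iff <chi, chi> = 1, so this representation is irreducible.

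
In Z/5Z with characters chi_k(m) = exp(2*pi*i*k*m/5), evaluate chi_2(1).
chi_2(1) = zeta_5^2 = exp(4*I*pi/5)

Derivation: chi_2(1) = zeta_5^(2*1) = zeta_5^2. Since zeta_5^5 = 1, this equals zeta_5^2 = exp(2*pi*i*2/5) = exp(4*I*pi/5).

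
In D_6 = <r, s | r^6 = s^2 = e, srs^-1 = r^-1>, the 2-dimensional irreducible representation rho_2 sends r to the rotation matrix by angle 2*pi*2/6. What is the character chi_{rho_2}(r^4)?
chi_{rho_2}(r^4) = 2*cos(2*pi*2*4/6) = -1

Solution. rho_2(r^4) is rotation by angle 2*pi*2*4/6, whose trace is 2*cos(2*pi*2*4/6) = -1.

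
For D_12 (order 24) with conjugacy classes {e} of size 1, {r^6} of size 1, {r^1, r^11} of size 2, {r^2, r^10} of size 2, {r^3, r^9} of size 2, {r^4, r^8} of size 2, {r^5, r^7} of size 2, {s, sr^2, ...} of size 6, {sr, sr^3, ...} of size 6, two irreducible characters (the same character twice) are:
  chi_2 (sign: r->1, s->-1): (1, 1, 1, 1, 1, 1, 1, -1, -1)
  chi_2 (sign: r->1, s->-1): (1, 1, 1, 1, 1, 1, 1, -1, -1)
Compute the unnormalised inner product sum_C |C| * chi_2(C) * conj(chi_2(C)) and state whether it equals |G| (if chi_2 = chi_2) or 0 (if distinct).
Sum = 24 = |G| = 24; so <chi_2, chi_2> = 1 (norm-1 confirms irreducibility).

Solution. Compute term by term over conjugacy classes (|C| * chi_2(C) * conj(chi_2(C))):
  1*(1)*conj(1) + 1*(1)*conj(1) + 2*(1)*conj(1) + 2*(1)*conj(1) + 2*(1)*conj(1) + 2*(1)*conj(1) + 2*(1)*conj(1) + 6*(-1)*conj(-1) + 6*(-1)*conj(-1)
  = (1) + (1) + (2) + (2) + (2) + (2) + (2) + (6) + (6)
  = 24.
Dividing by |G| = 24 gives 24/24 = 1, matching the row-orthogonality relation <chi_2, chi_2> = [chi_2 = chi_2].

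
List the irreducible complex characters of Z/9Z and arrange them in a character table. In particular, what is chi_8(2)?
Character table of Z/9Z (irreps indexed chi_0,...,chi_8 with chi_k(m) = zeta_9^(k*m), zeta_9 = exp(2*pi*i/9)):
  irrep \ class  {0} (size 1)  {1} (size 1)    {2} (size 1)    {3} (size 1)    {4} (size 1)    {5} (size 1)    {6} (size 1)    {7} (size 1)    {8} (size 1)  
  chi_0          1             1               1               1               1               1               1               1               1             
  chi_1          1             exp(2*I*pi/9)   exp(4*I*pi/9)   exp(2*I*pi/3)   exp(8*I*pi/9)   exp(-8*I*pi/9)  exp(-2*I*pi/3)  exp(-4*I*pi/9)  exp(-2*I*pi/9)
  chi_2          1             exp(4*I*pi/9)   exp(8*I*pi/9)   exp(-2*I*pi/3)  exp(-2*I*pi/9)  exp(2*I*pi/9)   exp(2*I*pi/3)   exp(-8*I*pi/9)  exp(-4*I*pi/9)
  chi_3          1             exp(2*I*pi/3)   exp(-2*I*pi/3)  1               exp(2*I*pi/3)   exp(-2*I*pi/3)  1               exp(2*I*pi/3)   exp(-2*I*pi/3)
  chi_4          1             exp(8*I*pi/9)   exp(-2*I*pi/9)  exp(2*I*pi/3)   exp(-4*I*pi/9)  exp(4*I*pi/9)   exp(-2*I*pi/3)  exp(2*I*pi/9)   exp(-8*I*pi/9)
  chi_5          1             exp(-8*I*pi/9)  exp(2*I*pi/9)   exp(-2*I*pi/3)  exp(4*I*pi/9)   exp(-4*I*pi/9)  exp(2*I*pi/3)   exp(-2*I*pi/9)  exp(8*I*pi/9) 
  chi_6          1             exp(-2*I*pi/3)  exp(2*I*pi/3)   1               exp(-2*I*pi/3)  exp(2*I*pi/3)   1               exp(-2*I*pi/3)  exp(2*I*pi/3) 
  chi_7          1             exp(-4*I*pi/9)  exp(-8*I*pi/9)  exp(2*I*pi/3)   exp(2*I*pi/9)   exp(-2*I*pi/9)  exp(-2*I*pi/3)  exp(8*I*pi/9)   exp(4*I*pi/9) 
  chi_8          1             exp(-2*I*pi/9)  exp(-4*I*pi/9)  exp(-2*I*pi/3)  exp(-8*I*pi/9)  exp(8*I*pi/9)   exp(2*I*pi/3)   exp(4*I*pi/9)   exp(2*I*pi/9) 

Spot check: chi_8(2) = zeta_9^(8*2) = zeta_9^16 = exp(-4*I*pi/9).

Argument: Z/9Z is abelian, so all 9 irreducible complex representations are 1-dimensional. They are given by chi_k(m) = zeta_9^(k*m) for k = 0,...,8. Row orthogonality: sum_m chi_k(m) conj(chi_l(m)) = 9 * [k = l].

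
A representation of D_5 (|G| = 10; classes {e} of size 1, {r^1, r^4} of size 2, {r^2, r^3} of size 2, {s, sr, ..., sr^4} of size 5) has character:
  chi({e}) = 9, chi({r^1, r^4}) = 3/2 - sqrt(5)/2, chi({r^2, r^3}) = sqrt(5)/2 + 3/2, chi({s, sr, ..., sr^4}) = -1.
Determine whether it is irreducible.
Not irreducible (reducible): <chi, chi> = 10 > 1.

Derivation: <chi, chi> = (1/|G|) sum_C |C| * |chi(C)|^2 = (1/10)[1*|9|^2 + 2*|3/2 - sqrt(5)/2|^2 + 2*|sqrt(5)/2 + 3/2|^2 + 5*|-1|^2]
  = (1/10)[(81) + (7 - 3*sqrt(5)) + (3*sqrt(5) + 7) + (5)] = 100/10 = 10.
A character is irreducible iff <chi, chi> = 1, so this representation is reducible.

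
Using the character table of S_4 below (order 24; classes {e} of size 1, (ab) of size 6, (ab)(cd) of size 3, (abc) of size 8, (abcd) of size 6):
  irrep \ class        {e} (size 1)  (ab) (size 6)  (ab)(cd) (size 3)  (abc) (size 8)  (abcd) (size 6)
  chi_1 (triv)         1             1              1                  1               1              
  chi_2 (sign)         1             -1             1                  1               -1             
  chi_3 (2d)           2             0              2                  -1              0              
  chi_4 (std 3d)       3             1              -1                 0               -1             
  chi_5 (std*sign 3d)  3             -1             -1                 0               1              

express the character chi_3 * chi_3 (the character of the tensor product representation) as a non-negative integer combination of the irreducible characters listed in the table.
chi_3 tensor chi_3 = chi_1 + chi_2 + chi_3 (all other irreducibles have multiplicity 0).

Proof sketch: The character of a tensor product is the pointwise product (chi_3 * chi_3)(C) = chi_3(C) * chi_3(C):
  {e}: (2)*(2), (ab): (0)*(0), (ab)(cd): (2)*(2), (abc): (-1)*(-1), (abcd): (0)*(0)
so (chi_3 * chi_3) takes values
  {e} -> 4, (ab) -> 0, (ab)(cd) -> 4, (abc) -> 1, (abcd) -> 0.
Now take the inner product of this character with each irreducible chi from the table, <chi_3*chi_3, chi> = (1/24) sum_C |C| (chi_3*chi_3)(C) conj(chi(C)):
  <chi_3*chi_3, chi_1> = (1/24)[1*(4)*conj(1) + 6*(0)*conj(1) + 3*(4)*conj(1) + 8*(1)*conj(1) + 6*(0)*conj(1)]
      = (1/24)[(4) + (0) + (12) + (8) + (0)] = 24/24 = 1
  <chi_3*chi_3, chi_2> = (1/24)[1*(4)*conj(1) + 6*(0)*conj(-1) + 3*(4)*conj(1) + 8*(1)*conj(1) + 6*(0)*conj(-1)]
      = (1/24)[(4) + (0) + (12) + (8) + (0)] = 24/24 = 1
  <chi_3*chi_3, chi_3> = (1/24)[1*(4)*conj(2) + 6*(0)*conj(0) + 3*(4)*conj(2) + 8*(1)*conj(-1) + 6*(0)*conj(0)]
      = (1/24)[(8) + (0) + (24) + (-8) + (0)] = 24/24 = 1
  <chi_3*chi_3, chi_4> = (1/24)[1*(4)*conj(3) + 6*(0)*conj(1) + 3*(4)*conj(-1) + 8*(1)*conj(0) + 6*(0)*conj(-1)]
      = (1/24)[(12) + (0) + (-12) + (0) + (0)] = 0/24 = 0
  <chi_3*chi_3, chi_5> = (1/24)[1*(4)*conj(3) + 6*(0)*conj(-1) + 3*(4)*conj(-1) + 8*(1)*conj(0) + 6*(0)*conj(1)]
      = (1/24)[(12) + (0) + (-12) + (0) + (0)] = 0/24 = 0
Hence the multiplicities are chi_1: 1, chi_2: 1, chi_3: 1. Dimension check: dim(chi_3)*dim(chi_3) = 2*2 = 4 and sum (mult * dim) = 1*1 + 1*1 + 1*2 = 4.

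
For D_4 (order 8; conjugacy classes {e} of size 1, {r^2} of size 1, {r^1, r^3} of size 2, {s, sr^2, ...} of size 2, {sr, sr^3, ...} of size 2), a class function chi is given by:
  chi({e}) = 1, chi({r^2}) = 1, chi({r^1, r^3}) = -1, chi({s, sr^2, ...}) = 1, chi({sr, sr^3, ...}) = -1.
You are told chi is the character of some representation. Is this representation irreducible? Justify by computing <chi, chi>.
Irreducible: <chi, chi> = 1.

Why: <chi, chi> = (1/|G|) sum_C |C| * |chi(C)|^2 = (1/8)[1*|1|^2 + 1*|1|^2 + 2*|-1|^2 + 2*|1|^2 + 2*|-1|^2]
  = (1/8)[(1) + (1) + (2) + (2) + (2)] = 8/8 = 1.
A character is irreducible iff <chi, chi> = 1, so this representation is irreducible.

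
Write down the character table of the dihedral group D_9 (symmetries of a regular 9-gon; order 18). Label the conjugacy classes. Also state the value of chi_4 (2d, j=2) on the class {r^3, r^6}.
Conjugacy classes: {e} of size 1, {r^1, r^8} of size 2, {r^2, r^7} of size 2, {r^3, r^6} of size 2, {r^4, r^5} of size 2, {s, sr, ..., sr^8} of size 9.
Character table:
  irrep \ class              {e} (size 1)  {r^1, r^8} (size 2)  {r^2, r^7} (size 2)  {r^3, r^6} (size 2)  {r^4, r^5} (size 2)  {s, sr, ..., sr^8} (size 9)
  chi_1 (triv)               1             1                    1                    1                    1                    1                          
  chi_2 (sign: r->1, s->-1)  1             1                    1                    1                    1                    -1                         
  chi_3 (2d, j=1)            2             2*cos(2*pi/9)        2*cos(4*pi/9)        -1                   -2*cos(pi/9)         0                          
  chi_4 (2d, j=2)            2             2*cos(4*pi/9)        -2*cos(pi/9)         -1                   2*cos(2*pi/9)        0                          
  chi_5 (2d, j=3)            2             -1                   -1                   2                    -1                   0                          
  chi_6 (2d, j=4)            2             -2*cos(pi/9)         2*cos(2*pi/9)        -1                   2*cos(4*pi/9)        0                          

Spot check: chi_4 (2d, j=2) on {r^3, r^6} = -1.

Why: D_9 has order 2*9 = 18 with 6 conjugacy classes, hence 6 irreducibles. Sum of squared dims 1 + 1 + 4 + 4 + 4 + 4 = 18 = |G|. Linear characters come from the abelianisation; the 2-dimensional irreps have character r^k -> 2*cos(2*pi*j*k/9), reflections -> 0.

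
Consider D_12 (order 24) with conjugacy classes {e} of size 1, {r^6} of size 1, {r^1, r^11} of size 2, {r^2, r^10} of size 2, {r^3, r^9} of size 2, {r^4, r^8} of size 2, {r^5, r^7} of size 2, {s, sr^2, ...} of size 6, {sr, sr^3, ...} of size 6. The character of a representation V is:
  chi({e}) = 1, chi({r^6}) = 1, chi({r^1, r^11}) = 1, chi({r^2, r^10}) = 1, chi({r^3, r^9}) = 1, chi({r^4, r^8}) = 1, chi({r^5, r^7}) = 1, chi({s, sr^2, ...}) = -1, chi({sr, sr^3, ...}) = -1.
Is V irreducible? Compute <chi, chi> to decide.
Irreducible: <chi, chi> = 1.

Proof sketch: <chi, chi> = (1/|G|) sum_C |C| * |chi(C)|^2 = (1/24)[1*|1|^2 + 1*|1|^2 + 2*|1|^2 + 2*|1|^2 + 2*|1|^2 + 2*|1|^2 + 2*|1|^2 + 6*|-1|^2 + 6*|-1|^2]
  = (1/24)[(1) + (1) + (2) + (2) + (2) + (2) + (2) + (6) + (6)] = 24/24 = 1.
A character is irreducible iff <chi, chi> = 1, so this representation is irreducible.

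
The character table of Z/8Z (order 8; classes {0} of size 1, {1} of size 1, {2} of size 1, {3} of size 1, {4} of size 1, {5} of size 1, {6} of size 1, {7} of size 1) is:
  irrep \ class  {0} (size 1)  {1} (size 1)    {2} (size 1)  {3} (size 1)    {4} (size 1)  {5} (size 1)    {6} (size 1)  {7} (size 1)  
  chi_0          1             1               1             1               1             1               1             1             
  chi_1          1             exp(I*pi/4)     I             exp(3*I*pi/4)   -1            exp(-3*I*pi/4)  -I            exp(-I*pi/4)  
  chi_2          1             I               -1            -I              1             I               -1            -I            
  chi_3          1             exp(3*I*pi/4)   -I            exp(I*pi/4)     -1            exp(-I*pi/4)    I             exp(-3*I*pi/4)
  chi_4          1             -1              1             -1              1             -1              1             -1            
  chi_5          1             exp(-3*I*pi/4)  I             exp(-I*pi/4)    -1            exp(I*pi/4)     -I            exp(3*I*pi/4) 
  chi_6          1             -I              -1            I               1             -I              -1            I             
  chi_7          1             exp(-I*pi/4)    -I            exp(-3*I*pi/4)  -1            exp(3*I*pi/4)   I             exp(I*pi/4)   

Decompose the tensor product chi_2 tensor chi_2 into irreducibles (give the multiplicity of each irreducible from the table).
chi_2 tensor chi_2 = chi_4 (all other irreducibles have multiplicity 0).

Working: The character of a tensor product is the pointwise product (chi_2 * chi_2)(C) = chi_2(C) * chi_2(C):
  {0}: (1)*(1), {1}: (I)*(I), {2}: (-1)*(-1), {3}: (-I)*(-I), {4}: (1)*(1), {5}: (I)*(I), {6}: (-1)*(-1), {7}: (-I)*(-I)
so (chi_2 * chi_2) takes values
  {0} -> 1, {1} -> -1, {2} -> 1, {3} -> -1, {4} -> 1, {5} -> -1, {6} -> 1, {7} -> -1.
Now take the inner product of this character with each irreducible chi from the table, <chi_2*chi_2, chi> = (1/8) sum_C |C| (chi_2*chi_2)(C) conj(chi(C)):
  <chi_2*chi_2, chi_0> = (1/8)[1*(1)*conj(1) + 1*(-1)*conj(1) + 1*(1)*conj(1) + 1*(-1)*conj(1) + 1*(1)*conj(1) + 1*(-1)*conj(1) + 1*(1)*conj(1) + 1*(-1)*conj(1)]
      = (1/8)[(1) + (-1) + (1) + (-1) + (1) + (-1) + (1) + (-1)] = 0/8 = 0
  <chi_2*chi_2, chi_1> = (1/8)[1*(1)*conj(1) + 1*(-1)*conj(exp(I*pi/4)) + 1*(1)*conj(I) + 1*(-1)*conj(exp(3*I*pi/4)) + 1*(1)*conj(-1) + 1*(-1)*conj(exp(-3*I*pi/4)) + 1*(1)*conj(-I) + 1*(-1)*conj(exp(-I*pi/4))]
      = (1/8)[(1) + (-exp(-I*pi/4)) + (-I) + (-exp(-3*I*pi/4)) + (-1) + (-exp(3*I*pi/4)) + (I) + (-exp(I*pi/4))] = 0/8 = 0
  <chi_2*chi_2, chi_2> = (1/8)[1*(1)*conj(1) + 1*(-1)*conj(I) + 1*(1)*conj(-1) + 1*(-1)*conj(-I) + 1*(1)*conj(1) + 1*(-1)*conj(I) + 1*(1)*conj(-1) + 1*(-1)*conj(-I)]
      = (1/8)[(1) + (I) + (-1) + (-I) + (1) + (I) + (-1) + (-I)] = 0/8 = 0
  <chi_2*chi_2, chi_3> = (1/8)[1*(1)*conj(1) + 1*(-1)*conj(exp(3*I*pi/4)) + 1*(1)*conj(-I) + 1*(-1)*conj(exp(I*pi/4)) + 1*(1)*conj(-1) + 1*(-1)*conj(exp(-I*pi/4)) + 1*(1)*conj(I) + 1*(-1)*conj(exp(-3*I*pi/4))]
      = (1/8)[(1) + (-exp(-3*I*pi/4)) + (I) + (-exp(-I*pi/4)) + (-1) + (-exp(I*pi/4)) + (-I) + (-exp(3*I*pi/4))] = 0/8 = 0
  <chi_2*chi_2, chi_4> = (1/8)[1*(1)*conj(1) + 1*(-1)*conj(-1) + 1*(1)*conj(1) + 1*(-1)*conj(-1) + 1*(1)*conj(1) + 1*(-1)*conj(-1) + 1*(1)*conj(1) + 1*(-1)*conj(-1)]
      = (1/8)[(1) + (1) + (1) + (1) + (1) + (1) + (1) + (1)] = 8/8 = 1
  <chi_2*chi_2, chi_5> = (1/8)[1*(1)*conj(1) + 1*(-1)*conj(exp(-3*I*pi/4)) + 1*(1)*conj(I) + 1*(-1)*conj(exp(-I*pi/4)) + 1*(1)*conj(-1) + 1*(-1)*conj(exp(I*pi/4)) + 1*(1)*conj(-I) + 1*(-1)*conj(exp(3*I*pi/4))]
      = (1/8)[(1) + (-exp(3*I*pi/4)) + (-I) + (-exp(I*pi/4)) + (-1) + (-exp(-I*pi/4)) + (I) + (-exp(-3*I*pi/4))] = 0/8 = 0
  <chi_2*chi_2, chi_6> = (1/8)[1*(1)*conj(1) + 1*(-1)*conj(-I) + 1*(1)*conj(-1) + 1*(-1)*conj(I) + 1*(1)*conj(1) + 1*(-1)*conj(-I) + 1*(1)*conj(-1) + 1*(-1)*conj(I)]
      = (1/8)[(1) + (-I) + (-1) + (I) + (1) + (-I) + (-1) + (I)] = 0/8 = 0
  <chi_2*chi_2, chi_7> = (1/8)[1*(1)*conj(1) + 1*(-1)*conj(exp(-I*pi/4)) + 1*(1)*conj(-I) + 1*(-1)*conj(exp(-3*I*pi/4)) + 1*(1)*conj(-1) + 1*(-1)*conj(exp(3*I*pi/4)) + 1*(1)*conj(I) + 1*(-1)*conj(exp(I*pi/4))]
      = (1/8)[(1) + (-exp(I*pi/4)) + (I) + (-exp(3*I*pi/4)) + (-1) + (-exp(-3*I*pi/4)) + (-I) + (-exp(-I*pi/4))] = 0/8 = 0
(Exp terms are combined using exp(i*s)*conj(exp(i*t)) = exp(i*(s-t)), and sums of them are collapsed using the identity that for every m > 1 the m distinct m-th roots of unity sum to 0, e.g. 1 + exp(2*I*pi/3) + exp(-2*I*pi/3) = 0.)
Hence the multiplicities are chi_4: 1. Dimension check: dim(chi_2)*dim(chi_2) = 1*1 = 1 and sum (mult * dim) = 1*1 = 1.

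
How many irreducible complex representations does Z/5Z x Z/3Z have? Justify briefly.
15

Solution. The number of irreducible complex representations of a finite group equals its number of conjugacy classes. Z/5Z x Z/3Z is abelian of order 15, so every element is its own conjugacy class: 15 classes, so Z/5Z x Z/3Z (order 15) has exactly 15 irreducible complex representations.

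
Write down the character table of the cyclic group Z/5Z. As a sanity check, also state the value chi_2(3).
Character table of Z/5Z (irreps indexed chi_0,...,chi_4 with chi_k(m) = zeta_5^(k*m), zeta_5 = exp(2*pi*i/5)):
  irrep \ class  {0} (size 1)  {1} (size 1)    {2} (size 1)    {3} (size 1)    {4} (size 1)  
  chi_0          1             1               1               1               1             
  chi_1          1             exp(2*I*pi/5)   exp(4*I*pi/5)   exp(-4*I*pi/5)  exp(-2*I*pi/5)
  chi_2          1             exp(4*I*pi/5)   exp(-2*I*pi/5)  exp(2*I*pi/5)   exp(-4*I*pi/5)
  chi_3          1             exp(-4*I*pi/5)  exp(2*I*pi/5)   exp(-2*I*pi/5)  exp(4*I*pi/5) 
  chi_4          1             exp(-2*I*pi/5)  exp(-4*I*pi/5)  exp(4*I*pi/5)   exp(2*I*pi/5) 

Spot check: chi_2(3) = zeta_5^(2*3) = zeta_5^6 = exp(2*I*pi/5).

Proof sketch: Z/5Z is abelian, so all 5 irreducible complex representations are 1-dimensional. They are given by chi_k(m) = zeta_5^(k*m) for k = 0,...,4. Row orthogonality: sum_m chi_k(m) conj(chi_l(m)) = 5 * [k = l].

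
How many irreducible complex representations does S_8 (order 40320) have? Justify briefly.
22

Proof sketch: The number of irreducible complex representations of a finite group equals its number of conjugacy classes. Conjugacy classes in S_8 correspond to cycle types, i.e. partitions of 8; there are p(8) = 22 of them, so S_8 (order 40320) has exactly 22 irreducible complex representations.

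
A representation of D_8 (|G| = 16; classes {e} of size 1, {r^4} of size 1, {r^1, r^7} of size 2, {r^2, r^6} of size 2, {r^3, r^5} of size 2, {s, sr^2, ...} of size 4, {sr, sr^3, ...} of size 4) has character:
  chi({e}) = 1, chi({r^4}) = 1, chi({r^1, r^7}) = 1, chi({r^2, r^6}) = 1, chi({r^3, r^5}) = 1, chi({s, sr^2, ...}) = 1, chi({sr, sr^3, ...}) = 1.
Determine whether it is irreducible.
Irreducible: <chi, chi> = 1.

Why: <chi, chi> = (1/|G|) sum_C |C| * |chi(C)|^2 = (1/16)[1*|1|^2 + 1*|1|^2 + 2*|1|^2 + 2*|1|^2 + 2*|1|^2 + 4*|1|^2 + 4*|1|^2]
  = (1/16)[(1) + (1) + (2) + (2) + (2) + (4) + (4)] = 16/16 = 1.
A character is irreducible iff <chi, chi> = 1, so this representation is irreducible.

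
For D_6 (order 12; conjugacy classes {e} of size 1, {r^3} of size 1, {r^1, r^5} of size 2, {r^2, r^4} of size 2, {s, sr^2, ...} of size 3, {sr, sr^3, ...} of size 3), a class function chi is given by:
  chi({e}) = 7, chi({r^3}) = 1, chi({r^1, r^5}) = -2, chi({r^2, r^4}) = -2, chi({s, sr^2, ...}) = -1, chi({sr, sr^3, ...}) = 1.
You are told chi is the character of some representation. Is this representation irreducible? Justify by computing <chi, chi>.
Not irreducible (reducible): <chi, chi> = 6 > 1.

Derivation: <chi, chi> = (1/|G|) sum_C |C| * |chi(C)|^2 = (1/12)[1*|7|^2 + 1*|1|^2 + 2*|-2|^2 + 2*|-2|^2 + 3*|-1|^2 + 3*|1|^2]
  = (1/12)[(49) + (1) + (8) + (8) + (3) + (3)] = 72/12 = 6.
A character is irreducible iff <chi, chi> = 1, so this representation is reducible.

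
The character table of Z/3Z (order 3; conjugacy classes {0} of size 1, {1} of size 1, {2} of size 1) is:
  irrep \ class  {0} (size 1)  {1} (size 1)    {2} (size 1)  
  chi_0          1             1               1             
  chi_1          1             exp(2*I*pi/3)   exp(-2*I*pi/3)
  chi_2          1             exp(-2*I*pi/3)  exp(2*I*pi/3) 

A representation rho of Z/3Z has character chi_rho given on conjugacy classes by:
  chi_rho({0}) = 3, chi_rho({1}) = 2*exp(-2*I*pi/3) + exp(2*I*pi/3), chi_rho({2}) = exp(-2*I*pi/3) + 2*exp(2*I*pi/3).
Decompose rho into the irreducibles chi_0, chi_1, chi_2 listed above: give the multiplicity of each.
Multiplicities: chi_0: 0, chi_1: 1, chi_2: 2.

Derivation: Use <chi_rho, chi> = (1/|G|) sum_C |C| * chi_rho(C) * conj(chi(C)) with |G| = 3 for each irreducible chi in the table:
  <chi_rho, chi_0> = (1/3)[1*(3)*conj(1) + 1*(2*exp(-2*I*pi/3) + exp(2*I*pi/3))*conj(1) + 1*(exp(-2*I*pi/3) + 2*exp(2*I*pi/3))*conj(1)]
      = (1/3)[(3) + (2*exp(-2*I*pi/3) + exp(2*I*pi/3)) + (exp(-2*I*pi/3) + 2*exp(2*I*pi/3))] = 0/3 = 0
  <chi_rho, chi_1> = (1/3)[1*(3)*conj(1) + 1*(2*exp(-2*I*pi/3) + exp(2*I*pi/3))*conj(exp(2*I*pi/3)) + 1*(exp(-2*I*pi/3) + 2*exp(2*I*pi/3))*conj(exp(-2*I*pi/3))]
      = (1/3)[(3) + (1 + 2*exp(2*I*pi/3)) + (1 + 2*exp(-2*I*pi/3))] = 3/3 = 1
  <chi_rho, chi_2> = (1/3)[1*(3)*conj(1) + 1*(2*exp(-2*I*pi/3) + exp(2*I*pi/3))*conj(exp(-2*I*pi/3)) + 1*(exp(-2*I*pi/3) + 2*exp(2*I*pi/3))*conj(exp(2*I*pi/3))]
      = (1/3)[(3) + (2 + exp(-2*I*pi/3)) + (2 + exp(2*I*pi/3))] = 6/3 = 2
(Exp terms are combined using exp(i*s)*conj(exp(i*t)) = exp(i*(s-t)), and sums of them are collapsed using the identity that for every m > 1 the m distinct m-th roots of unity sum to 0, e.g. 1 + exp(2*I*pi/3) + exp(-2*I*pi/3) = 0.)
Dimension check: dim(rho) = sum (mult * dim) = 0*1 + 1*1 + 2*1 = 3 = chi_rho(e) = 3.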